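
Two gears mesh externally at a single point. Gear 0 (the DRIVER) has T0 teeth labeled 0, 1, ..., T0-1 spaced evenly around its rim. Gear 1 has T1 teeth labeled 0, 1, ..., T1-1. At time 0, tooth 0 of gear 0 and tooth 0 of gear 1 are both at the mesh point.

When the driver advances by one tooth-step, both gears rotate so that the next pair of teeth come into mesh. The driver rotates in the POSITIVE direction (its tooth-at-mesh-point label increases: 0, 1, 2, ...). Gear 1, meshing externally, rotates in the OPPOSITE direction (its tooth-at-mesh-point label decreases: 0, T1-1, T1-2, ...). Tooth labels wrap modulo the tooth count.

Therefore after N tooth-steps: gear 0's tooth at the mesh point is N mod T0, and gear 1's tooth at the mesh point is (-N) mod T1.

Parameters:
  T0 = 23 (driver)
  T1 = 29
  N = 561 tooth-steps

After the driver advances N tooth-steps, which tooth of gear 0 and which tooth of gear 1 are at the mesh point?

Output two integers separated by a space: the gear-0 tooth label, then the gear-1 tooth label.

Gear 0 (driver, T0=23): tooth at mesh = N mod T0
  561 = 24 * 23 + 9, so 561 mod 23 = 9
  gear 0 tooth = 9
Gear 1 (driven, T1=29): tooth at mesh = (-N) mod T1
  561 = 19 * 29 + 10, so 561 mod 29 = 10
  (-561) mod 29 = (-10) mod 29 = 29 - 10 = 19
Mesh after 561 steps: gear-0 tooth 9 meets gear-1 tooth 19

Answer: 9 19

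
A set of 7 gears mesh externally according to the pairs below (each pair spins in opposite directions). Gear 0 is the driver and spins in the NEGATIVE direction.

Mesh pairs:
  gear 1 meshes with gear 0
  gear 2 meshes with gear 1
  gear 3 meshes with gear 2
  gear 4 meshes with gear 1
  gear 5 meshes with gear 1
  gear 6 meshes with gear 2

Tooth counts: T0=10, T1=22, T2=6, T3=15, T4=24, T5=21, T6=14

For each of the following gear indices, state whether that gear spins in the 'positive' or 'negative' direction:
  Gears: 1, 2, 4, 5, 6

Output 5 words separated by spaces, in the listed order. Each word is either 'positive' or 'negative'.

Answer: positive negative negative negative positive

Derivation:
Gear 0 (driver): negative (depth 0)
  gear 1: meshes with gear 0 -> depth 1 -> positive (opposite of gear 0)
  gear 2: meshes with gear 1 -> depth 2 -> negative (opposite of gear 1)
  gear 3: meshes with gear 2 -> depth 3 -> positive (opposite of gear 2)
  gear 4: meshes with gear 1 -> depth 2 -> negative (opposite of gear 1)
  gear 5: meshes with gear 1 -> depth 2 -> negative (opposite of gear 1)
  gear 6: meshes with gear 2 -> depth 3 -> positive (opposite of gear 2)
Queried indices 1, 2, 4, 5, 6 -> positive, negative, negative, negative, positive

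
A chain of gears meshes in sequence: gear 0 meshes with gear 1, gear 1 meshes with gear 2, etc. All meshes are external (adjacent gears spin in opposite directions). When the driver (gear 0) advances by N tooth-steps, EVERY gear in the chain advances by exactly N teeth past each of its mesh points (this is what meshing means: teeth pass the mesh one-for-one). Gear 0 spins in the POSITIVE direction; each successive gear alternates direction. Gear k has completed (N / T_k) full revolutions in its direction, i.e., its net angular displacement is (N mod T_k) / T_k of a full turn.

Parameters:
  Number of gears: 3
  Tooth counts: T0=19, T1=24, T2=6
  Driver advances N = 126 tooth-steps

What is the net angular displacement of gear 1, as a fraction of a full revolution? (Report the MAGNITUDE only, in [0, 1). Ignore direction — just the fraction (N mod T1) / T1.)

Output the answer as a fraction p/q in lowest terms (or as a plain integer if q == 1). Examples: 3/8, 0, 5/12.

Answer: 1/4

Derivation:
Chain of 3 gears, tooth counts: [19, 24, 6]
  gear 0: T0=19, direction=positive, advance = 126 mod 19 = 12 teeth = 12/19 turn
  gear 1: T1=24, direction=negative, advance = 126 mod 24 = 6 teeth = 6/24 turn
  gear 2: T2=6, direction=positive, advance = 126 mod 6 = 0 teeth = 0/6 turn
Gear 1: 126 mod 24 = 6
Fraction = 6 / 24 = 1/4 (gcd(6,24)=6) = 1/4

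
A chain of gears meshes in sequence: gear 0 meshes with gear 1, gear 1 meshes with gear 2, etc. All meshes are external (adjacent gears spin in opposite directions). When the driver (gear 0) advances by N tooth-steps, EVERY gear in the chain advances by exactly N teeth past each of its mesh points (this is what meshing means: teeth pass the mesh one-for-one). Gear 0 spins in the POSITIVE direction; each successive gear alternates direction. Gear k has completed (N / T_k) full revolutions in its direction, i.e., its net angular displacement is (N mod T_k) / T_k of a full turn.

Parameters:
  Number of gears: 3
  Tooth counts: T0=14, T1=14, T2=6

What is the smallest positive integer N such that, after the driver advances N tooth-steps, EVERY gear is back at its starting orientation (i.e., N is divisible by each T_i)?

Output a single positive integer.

Gear k returns to start when N is a multiple of T_k.
All gears at start simultaneously when N is a common multiple of [14, 14, 6]; the smallest such N is lcm(14, 14, 6).
Start: lcm = T0 = 14
Fold in T1=14: gcd(14, 14) = 14; lcm(14, 14) = 14 * 14 / 14 = 196 / 14 = 14
Fold in T2=6: gcd(14, 6) = 2; lcm(14, 6) = 14 * 6 / 2 = 84 / 2 = 42
Full cycle length = 42

Answer: 42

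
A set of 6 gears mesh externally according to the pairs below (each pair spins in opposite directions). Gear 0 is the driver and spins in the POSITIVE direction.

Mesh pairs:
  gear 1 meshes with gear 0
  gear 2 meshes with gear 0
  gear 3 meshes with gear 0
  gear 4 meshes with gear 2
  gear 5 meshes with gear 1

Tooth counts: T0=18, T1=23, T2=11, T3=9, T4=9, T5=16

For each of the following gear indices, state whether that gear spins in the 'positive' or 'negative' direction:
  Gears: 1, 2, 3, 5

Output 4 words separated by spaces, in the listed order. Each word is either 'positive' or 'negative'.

Answer: negative negative negative positive

Derivation:
Gear 0 (driver): positive (depth 0)
  gear 1: meshes with gear 0 -> depth 1 -> negative (opposite of gear 0)
  gear 2: meshes with gear 0 -> depth 1 -> negative (opposite of gear 0)
  gear 3: meshes with gear 0 -> depth 1 -> negative (opposite of gear 0)
  gear 4: meshes with gear 2 -> depth 2 -> positive (opposite of gear 2)
  gear 5: meshes with gear 1 -> depth 2 -> positive (opposite of gear 1)
Queried indices 1, 2, 3, 5 -> negative, negative, negative, positive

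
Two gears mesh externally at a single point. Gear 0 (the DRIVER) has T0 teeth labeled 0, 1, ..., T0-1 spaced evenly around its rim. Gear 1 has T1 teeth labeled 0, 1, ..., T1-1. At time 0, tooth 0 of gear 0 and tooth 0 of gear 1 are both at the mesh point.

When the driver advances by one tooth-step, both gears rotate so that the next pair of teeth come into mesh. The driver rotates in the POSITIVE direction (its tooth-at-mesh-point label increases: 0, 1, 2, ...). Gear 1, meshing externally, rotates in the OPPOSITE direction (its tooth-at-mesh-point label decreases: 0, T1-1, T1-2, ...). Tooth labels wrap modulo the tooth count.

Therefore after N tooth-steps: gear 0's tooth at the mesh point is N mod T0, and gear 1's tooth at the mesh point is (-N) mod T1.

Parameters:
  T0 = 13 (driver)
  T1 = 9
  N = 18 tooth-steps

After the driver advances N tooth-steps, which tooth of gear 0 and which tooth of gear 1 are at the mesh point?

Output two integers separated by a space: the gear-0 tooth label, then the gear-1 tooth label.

Answer: 5 0

Derivation:
Gear 0 (driver, T0=13): tooth at mesh = N mod T0
  18 = 1 * 13 + 5, so 18 mod 13 = 5
  gear 0 tooth = 5
Gear 1 (driven, T1=9): tooth at mesh = (-N) mod T1
  18 = 2 * 9 + 0, so 18 mod 9 = 0
  (-18) mod 9 = 0
Mesh after 18 steps: gear-0 tooth 5 meets gear-1 tooth 0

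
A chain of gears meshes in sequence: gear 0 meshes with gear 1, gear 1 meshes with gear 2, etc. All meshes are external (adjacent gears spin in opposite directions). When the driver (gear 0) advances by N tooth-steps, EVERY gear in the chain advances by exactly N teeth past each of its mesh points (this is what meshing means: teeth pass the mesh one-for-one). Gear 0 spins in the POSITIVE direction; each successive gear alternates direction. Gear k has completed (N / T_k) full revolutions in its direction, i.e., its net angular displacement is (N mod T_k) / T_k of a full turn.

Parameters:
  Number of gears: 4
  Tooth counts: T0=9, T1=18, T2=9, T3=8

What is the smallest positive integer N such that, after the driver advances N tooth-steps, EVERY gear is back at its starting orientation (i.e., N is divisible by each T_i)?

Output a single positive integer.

Gear k returns to start when N is a multiple of T_k.
All gears at start simultaneously when N is a common multiple of [9, 18, 9, 8]; the smallest such N is lcm(9, 18, 9, 8).
Start: lcm = T0 = 9
Fold in T1=18: gcd(9, 18) = 9; lcm(9, 18) = 9 * 18 / 9 = 162 / 9 = 18
Fold in T2=9: gcd(18, 9) = 9; lcm(18, 9) = 18 * 9 / 9 = 162 / 9 = 18
Fold in T3=8: gcd(18, 8) = 2; lcm(18, 8) = 18 * 8 / 2 = 144 / 2 = 72
Full cycle length = 72

Answer: 72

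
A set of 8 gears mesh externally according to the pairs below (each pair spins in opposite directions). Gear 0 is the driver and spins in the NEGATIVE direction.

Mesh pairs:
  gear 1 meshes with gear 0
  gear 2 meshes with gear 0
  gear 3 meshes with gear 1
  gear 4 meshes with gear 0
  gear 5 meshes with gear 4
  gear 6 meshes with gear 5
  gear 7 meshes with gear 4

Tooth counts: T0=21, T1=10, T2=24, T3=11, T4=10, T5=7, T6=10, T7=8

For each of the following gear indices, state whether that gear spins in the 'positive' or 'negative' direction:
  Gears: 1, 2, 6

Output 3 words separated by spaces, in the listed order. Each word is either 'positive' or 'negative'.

Gear 0 (driver): negative (depth 0)
  gear 1: meshes with gear 0 -> depth 1 -> positive (opposite of gear 0)
  gear 2: meshes with gear 0 -> depth 1 -> positive (opposite of gear 0)
  gear 3: meshes with gear 1 -> depth 2 -> negative (opposite of gear 1)
  gear 4: meshes with gear 0 -> depth 1 -> positive (opposite of gear 0)
  gear 5: meshes with gear 4 -> depth 2 -> negative (opposite of gear 4)
  gear 6: meshes with gear 5 -> depth 3 -> positive (opposite of gear 5)
  gear 7: meshes with gear 4 -> depth 2 -> negative (opposite of gear 4)
Queried indices 1, 2, 6 -> positive, positive, positive

Answer: positive positive positive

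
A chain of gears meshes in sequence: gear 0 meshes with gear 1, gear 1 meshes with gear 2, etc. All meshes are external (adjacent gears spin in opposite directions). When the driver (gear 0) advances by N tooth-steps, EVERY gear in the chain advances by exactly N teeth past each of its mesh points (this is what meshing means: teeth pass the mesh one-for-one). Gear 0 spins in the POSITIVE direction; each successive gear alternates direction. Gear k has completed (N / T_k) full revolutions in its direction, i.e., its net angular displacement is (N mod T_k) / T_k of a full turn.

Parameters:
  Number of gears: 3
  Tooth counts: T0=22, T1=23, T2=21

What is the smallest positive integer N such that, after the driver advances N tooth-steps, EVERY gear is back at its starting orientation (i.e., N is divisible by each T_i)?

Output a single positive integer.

Gear k returns to start when N is a multiple of T_k.
All gears at start simultaneously when N is a common multiple of [22, 23, 21]; the smallest such N is lcm(22, 23, 21).
Start: lcm = T0 = 22
Fold in T1=23: gcd(22, 23) = 1; lcm(22, 23) = 22 * 23 / 1 = 506 / 1 = 506
Fold in T2=21: gcd(506, 21) = 1; lcm(506, 21) = 506 * 21 / 1 = 10626 / 1 = 10626
Full cycle length = 10626

Answer: 10626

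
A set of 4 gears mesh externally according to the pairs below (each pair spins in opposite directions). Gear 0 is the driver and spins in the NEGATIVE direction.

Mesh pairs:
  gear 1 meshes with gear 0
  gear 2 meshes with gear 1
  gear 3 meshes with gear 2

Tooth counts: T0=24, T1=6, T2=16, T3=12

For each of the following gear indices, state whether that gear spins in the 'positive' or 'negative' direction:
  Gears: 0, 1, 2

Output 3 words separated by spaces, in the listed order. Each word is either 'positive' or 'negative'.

Answer: negative positive negative

Derivation:
Gear 0 (driver): negative (depth 0)
  gear 1: meshes with gear 0 -> depth 1 -> positive (opposite of gear 0)
  gear 2: meshes with gear 1 -> depth 2 -> negative (opposite of gear 1)
  gear 3: meshes with gear 2 -> depth 3 -> positive (opposite of gear 2)
Queried indices 0, 1, 2 -> negative, positive, negative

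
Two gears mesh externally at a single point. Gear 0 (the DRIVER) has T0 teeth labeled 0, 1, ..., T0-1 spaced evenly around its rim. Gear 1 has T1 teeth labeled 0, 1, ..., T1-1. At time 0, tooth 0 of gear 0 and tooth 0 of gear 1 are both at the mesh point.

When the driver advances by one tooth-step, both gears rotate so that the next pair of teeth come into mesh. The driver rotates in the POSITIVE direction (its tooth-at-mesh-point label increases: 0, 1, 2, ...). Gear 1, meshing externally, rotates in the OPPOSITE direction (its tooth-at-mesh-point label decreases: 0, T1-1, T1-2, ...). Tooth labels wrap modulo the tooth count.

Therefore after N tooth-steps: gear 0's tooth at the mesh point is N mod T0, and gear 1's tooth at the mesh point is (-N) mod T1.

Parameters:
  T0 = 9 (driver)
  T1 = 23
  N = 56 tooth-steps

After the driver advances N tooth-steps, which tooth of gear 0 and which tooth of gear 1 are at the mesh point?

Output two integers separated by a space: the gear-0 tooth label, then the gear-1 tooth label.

Answer: 2 13

Derivation:
Gear 0 (driver, T0=9): tooth at mesh = N mod T0
  56 = 6 * 9 + 2, so 56 mod 9 = 2
  gear 0 tooth = 2
Gear 1 (driven, T1=23): tooth at mesh = (-N) mod T1
  56 = 2 * 23 + 10, so 56 mod 23 = 10
  (-56) mod 23 = (-10) mod 23 = 23 - 10 = 13
Mesh after 56 steps: gear-0 tooth 2 meets gear-1 tooth 13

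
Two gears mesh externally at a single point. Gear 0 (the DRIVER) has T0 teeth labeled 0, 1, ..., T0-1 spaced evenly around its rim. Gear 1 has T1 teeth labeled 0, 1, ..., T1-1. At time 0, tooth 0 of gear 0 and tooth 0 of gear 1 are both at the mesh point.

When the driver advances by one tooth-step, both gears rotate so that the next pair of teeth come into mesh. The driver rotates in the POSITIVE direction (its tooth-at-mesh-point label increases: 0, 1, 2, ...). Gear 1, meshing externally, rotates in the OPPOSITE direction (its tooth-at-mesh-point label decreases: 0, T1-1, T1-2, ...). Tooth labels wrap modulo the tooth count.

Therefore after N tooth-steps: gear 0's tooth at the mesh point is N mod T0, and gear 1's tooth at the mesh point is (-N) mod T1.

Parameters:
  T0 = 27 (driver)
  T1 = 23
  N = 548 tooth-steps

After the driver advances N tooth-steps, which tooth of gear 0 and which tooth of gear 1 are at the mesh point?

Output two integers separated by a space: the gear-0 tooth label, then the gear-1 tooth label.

Gear 0 (driver, T0=27): tooth at mesh = N mod T0
  548 = 20 * 27 + 8, so 548 mod 27 = 8
  gear 0 tooth = 8
Gear 1 (driven, T1=23): tooth at mesh = (-N) mod T1
  548 = 23 * 23 + 19, so 548 mod 23 = 19
  (-548) mod 23 = (-19) mod 23 = 23 - 19 = 4
Mesh after 548 steps: gear-0 tooth 8 meets gear-1 tooth 4

Answer: 8 4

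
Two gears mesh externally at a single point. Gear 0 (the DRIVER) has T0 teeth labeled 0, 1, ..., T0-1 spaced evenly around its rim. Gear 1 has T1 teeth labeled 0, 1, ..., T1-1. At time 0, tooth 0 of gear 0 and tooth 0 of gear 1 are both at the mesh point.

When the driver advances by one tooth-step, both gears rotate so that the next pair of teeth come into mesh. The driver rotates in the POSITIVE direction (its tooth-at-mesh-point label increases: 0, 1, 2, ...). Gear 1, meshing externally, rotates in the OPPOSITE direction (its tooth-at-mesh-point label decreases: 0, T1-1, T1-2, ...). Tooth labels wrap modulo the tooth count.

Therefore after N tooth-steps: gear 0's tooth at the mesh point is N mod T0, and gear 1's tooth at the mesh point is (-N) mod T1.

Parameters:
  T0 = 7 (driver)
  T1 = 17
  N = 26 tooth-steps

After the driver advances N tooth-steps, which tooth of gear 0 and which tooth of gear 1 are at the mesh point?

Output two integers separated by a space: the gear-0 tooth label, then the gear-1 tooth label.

Gear 0 (driver, T0=7): tooth at mesh = N mod T0
  26 = 3 * 7 + 5, so 26 mod 7 = 5
  gear 0 tooth = 5
Gear 1 (driven, T1=17): tooth at mesh = (-N) mod T1
  26 = 1 * 17 + 9, so 26 mod 17 = 9
  (-26) mod 17 = (-9) mod 17 = 17 - 9 = 8
Mesh after 26 steps: gear-0 tooth 5 meets gear-1 tooth 8

Answer: 5 8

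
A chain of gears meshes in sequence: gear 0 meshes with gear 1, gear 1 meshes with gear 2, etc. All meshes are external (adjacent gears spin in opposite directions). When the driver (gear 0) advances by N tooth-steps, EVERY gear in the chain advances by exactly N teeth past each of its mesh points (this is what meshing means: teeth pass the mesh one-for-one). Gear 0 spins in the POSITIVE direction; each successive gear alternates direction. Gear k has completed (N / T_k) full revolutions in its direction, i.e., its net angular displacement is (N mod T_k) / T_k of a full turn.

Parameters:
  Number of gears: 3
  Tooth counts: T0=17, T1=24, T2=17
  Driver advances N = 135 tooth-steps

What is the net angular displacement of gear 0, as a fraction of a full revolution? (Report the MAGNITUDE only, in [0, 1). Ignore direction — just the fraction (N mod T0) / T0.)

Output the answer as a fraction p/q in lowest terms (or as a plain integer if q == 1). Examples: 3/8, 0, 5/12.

Answer: 16/17

Derivation:
Chain of 3 gears, tooth counts: [17, 24, 17]
  gear 0: T0=17, direction=positive, advance = 135 mod 17 = 16 teeth = 16/17 turn
  gear 1: T1=24, direction=negative, advance = 135 mod 24 = 15 teeth = 15/24 turn
  gear 2: T2=17, direction=positive, advance = 135 mod 17 = 16 teeth = 16/17 turn
Gear 0: 135 mod 17 = 16
Fraction = 16 / 17 = 16/17 (gcd(16,17)=1) = 16/17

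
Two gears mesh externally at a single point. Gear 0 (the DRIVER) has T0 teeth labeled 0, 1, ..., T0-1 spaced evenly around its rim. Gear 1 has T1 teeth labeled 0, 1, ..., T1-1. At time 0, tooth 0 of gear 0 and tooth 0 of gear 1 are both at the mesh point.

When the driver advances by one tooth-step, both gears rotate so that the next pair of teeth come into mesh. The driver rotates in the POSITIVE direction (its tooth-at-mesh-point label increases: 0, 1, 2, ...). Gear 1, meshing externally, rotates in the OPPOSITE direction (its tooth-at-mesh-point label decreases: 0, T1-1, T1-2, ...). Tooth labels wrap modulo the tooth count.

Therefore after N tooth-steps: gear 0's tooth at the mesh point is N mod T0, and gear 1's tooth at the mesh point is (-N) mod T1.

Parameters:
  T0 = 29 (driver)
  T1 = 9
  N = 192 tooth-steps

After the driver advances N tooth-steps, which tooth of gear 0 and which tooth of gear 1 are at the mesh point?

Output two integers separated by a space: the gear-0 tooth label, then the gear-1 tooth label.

Gear 0 (driver, T0=29): tooth at mesh = N mod T0
  192 = 6 * 29 + 18, so 192 mod 29 = 18
  gear 0 tooth = 18
Gear 1 (driven, T1=9): tooth at mesh = (-N) mod T1
  192 = 21 * 9 + 3, so 192 mod 9 = 3
  (-192) mod 9 = (-3) mod 9 = 9 - 3 = 6
Mesh after 192 steps: gear-0 tooth 18 meets gear-1 tooth 6

Answer: 18 6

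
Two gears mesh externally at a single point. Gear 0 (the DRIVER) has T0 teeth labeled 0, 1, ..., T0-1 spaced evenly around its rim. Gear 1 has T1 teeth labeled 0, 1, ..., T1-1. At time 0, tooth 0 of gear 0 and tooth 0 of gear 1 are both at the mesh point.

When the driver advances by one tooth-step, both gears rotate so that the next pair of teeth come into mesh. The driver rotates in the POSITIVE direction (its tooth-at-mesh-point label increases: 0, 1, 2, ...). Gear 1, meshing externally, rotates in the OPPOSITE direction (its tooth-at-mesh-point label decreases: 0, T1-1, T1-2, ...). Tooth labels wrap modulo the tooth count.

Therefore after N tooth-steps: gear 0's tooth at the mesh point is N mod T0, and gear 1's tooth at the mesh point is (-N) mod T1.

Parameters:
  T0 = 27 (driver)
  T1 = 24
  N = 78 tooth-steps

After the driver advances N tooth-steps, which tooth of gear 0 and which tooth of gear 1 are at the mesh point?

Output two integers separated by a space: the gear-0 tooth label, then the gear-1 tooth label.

Answer: 24 18

Derivation:
Gear 0 (driver, T0=27): tooth at mesh = N mod T0
  78 = 2 * 27 + 24, so 78 mod 27 = 24
  gear 0 tooth = 24
Gear 1 (driven, T1=24): tooth at mesh = (-N) mod T1
  78 = 3 * 24 + 6, so 78 mod 24 = 6
  (-78) mod 24 = (-6) mod 24 = 24 - 6 = 18
Mesh after 78 steps: gear-0 tooth 24 meets gear-1 tooth 18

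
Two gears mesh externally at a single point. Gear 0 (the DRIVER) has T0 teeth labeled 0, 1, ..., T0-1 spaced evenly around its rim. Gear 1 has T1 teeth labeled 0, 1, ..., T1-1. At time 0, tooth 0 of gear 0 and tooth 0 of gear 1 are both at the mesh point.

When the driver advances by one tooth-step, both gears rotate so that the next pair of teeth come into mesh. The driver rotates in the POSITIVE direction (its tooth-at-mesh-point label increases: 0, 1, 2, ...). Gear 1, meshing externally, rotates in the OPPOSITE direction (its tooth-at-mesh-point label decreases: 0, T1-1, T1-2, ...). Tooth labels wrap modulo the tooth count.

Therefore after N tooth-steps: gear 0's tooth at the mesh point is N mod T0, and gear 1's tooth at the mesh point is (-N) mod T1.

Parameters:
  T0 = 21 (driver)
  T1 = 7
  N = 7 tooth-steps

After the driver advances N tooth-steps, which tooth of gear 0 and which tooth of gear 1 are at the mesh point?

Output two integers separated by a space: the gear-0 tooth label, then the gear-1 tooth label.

Answer: 7 0

Derivation:
Gear 0 (driver, T0=21): tooth at mesh = N mod T0
  7 = 0 * 21 + 7, so 7 mod 21 = 7
  gear 0 tooth = 7
Gear 1 (driven, T1=7): tooth at mesh = (-N) mod T1
  7 = 1 * 7 + 0, so 7 mod 7 = 0
  (-7) mod 7 = 0
Mesh after 7 steps: gear-0 tooth 7 meets gear-1 tooth 0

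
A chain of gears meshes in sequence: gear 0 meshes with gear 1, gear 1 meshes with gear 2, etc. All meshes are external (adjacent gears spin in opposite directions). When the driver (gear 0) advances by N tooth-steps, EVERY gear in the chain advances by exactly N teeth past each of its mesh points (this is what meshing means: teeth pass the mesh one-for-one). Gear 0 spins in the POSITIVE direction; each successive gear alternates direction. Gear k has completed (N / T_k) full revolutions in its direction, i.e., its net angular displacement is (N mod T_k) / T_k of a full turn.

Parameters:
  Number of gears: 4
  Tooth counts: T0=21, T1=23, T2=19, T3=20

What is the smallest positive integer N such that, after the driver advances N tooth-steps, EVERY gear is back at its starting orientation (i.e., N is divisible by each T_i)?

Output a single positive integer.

Answer: 183540

Derivation:
Gear k returns to start when N is a multiple of T_k.
All gears at start simultaneously when N is a common multiple of [21, 23, 19, 20]; the smallest such N is lcm(21, 23, 19, 20).
Start: lcm = T0 = 21
Fold in T1=23: gcd(21, 23) = 1; lcm(21, 23) = 21 * 23 / 1 = 483 / 1 = 483
Fold in T2=19: gcd(483, 19) = 1; lcm(483, 19) = 483 * 19 / 1 = 9177 / 1 = 9177
Fold in T3=20: gcd(9177, 20) = 1; lcm(9177, 20) = 9177 * 20 / 1 = 183540 / 1 = 183540
Full cycle length = 183540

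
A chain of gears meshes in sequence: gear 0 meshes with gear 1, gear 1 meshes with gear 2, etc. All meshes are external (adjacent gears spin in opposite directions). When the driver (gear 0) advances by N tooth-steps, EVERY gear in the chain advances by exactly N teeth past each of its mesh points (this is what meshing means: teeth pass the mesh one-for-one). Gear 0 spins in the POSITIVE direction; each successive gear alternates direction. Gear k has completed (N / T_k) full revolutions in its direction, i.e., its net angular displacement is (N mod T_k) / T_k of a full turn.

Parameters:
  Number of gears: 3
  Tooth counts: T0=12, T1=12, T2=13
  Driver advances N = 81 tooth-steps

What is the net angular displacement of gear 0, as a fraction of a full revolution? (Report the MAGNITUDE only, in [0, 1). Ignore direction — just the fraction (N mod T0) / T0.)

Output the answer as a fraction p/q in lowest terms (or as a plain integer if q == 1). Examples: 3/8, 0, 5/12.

Answer: 3/4

Derivation:
Chain of 3 gears, tooth counts: [12, 12, 13]
  gear 0: T0=12, direction=positive, advance = 81 mod 12 = 9 teeth = 9/12 turn
  gear 1: T1=12, direction=negative, advance = 81 mod 12 = 9 teeth = 9/12 turn
  gear 2: T2=13, direction=positive, advance = 81 mod 13 = 3 teeth = 3/13 turn
Gear 0: 81 mod 12 = 9
Fraction = 9 / 12 = 3/4 (gcd(9,12)=3) = 3/4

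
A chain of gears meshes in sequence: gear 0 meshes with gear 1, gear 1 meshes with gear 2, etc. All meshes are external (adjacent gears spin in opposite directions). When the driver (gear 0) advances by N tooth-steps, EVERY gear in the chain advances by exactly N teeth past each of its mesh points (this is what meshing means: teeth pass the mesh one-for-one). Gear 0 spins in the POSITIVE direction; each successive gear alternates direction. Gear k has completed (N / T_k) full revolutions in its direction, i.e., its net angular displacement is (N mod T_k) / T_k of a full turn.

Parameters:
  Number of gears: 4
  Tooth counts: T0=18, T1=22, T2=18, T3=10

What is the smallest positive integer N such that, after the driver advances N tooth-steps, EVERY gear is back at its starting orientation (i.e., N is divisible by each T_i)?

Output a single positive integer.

Gear k returns to start when N is a multiple of T_k.
All gears at start simultaneously when N is a common multiple of [18, 22, 18, 10]; the smallest such N is lcm(18, 22, 18, 10).
Start: lcm = T0 = 18
Fold in T1=22: gcd(18, 22) = 2; lcm(18, 22) = 18 * 22 / 2 = 396 / 2 = 198
Fold in T2=18: gcd(198, 18) = 18; lcm(198, 18) = 198 * 18 / 18 = 3564 / 18 = 198
Fold in T3=10: gcd(198, 10) = 2; lcm(198, 10) = 198 * 10 / 2 = 1980 / 2 = 990
Full cycle length = 990

Answer: 990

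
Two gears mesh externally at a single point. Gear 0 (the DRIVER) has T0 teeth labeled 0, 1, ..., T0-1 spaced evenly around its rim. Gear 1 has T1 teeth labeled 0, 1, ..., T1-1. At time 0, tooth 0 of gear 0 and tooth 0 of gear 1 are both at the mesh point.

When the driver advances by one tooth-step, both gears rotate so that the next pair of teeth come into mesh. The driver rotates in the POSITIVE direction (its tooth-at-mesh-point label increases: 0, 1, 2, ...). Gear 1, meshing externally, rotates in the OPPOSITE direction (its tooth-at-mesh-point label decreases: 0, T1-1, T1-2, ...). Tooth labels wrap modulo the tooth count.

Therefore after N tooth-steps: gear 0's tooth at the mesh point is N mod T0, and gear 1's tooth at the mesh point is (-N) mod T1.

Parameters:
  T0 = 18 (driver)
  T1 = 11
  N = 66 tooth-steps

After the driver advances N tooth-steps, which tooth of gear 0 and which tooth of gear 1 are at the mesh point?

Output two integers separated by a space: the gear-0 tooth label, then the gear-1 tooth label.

Answer: 12 0

Derivation:
Gear 0 (driver, T0=18): tooth at mesh = N mod T0
  66 = 3 * 18 + 12, so 66 mod 18 = 12
  gear 0 tooth = 12
Gear 1 (driven, T1=11): tooth at mesh = (-N) mod T1
  66 = 6 * 11 + 0, so 66 mod 11 = 0
  (-66) mod 11 = 0
Mesh after 66 steps: gear-0 tooth 12 meets gear-1 tooth 0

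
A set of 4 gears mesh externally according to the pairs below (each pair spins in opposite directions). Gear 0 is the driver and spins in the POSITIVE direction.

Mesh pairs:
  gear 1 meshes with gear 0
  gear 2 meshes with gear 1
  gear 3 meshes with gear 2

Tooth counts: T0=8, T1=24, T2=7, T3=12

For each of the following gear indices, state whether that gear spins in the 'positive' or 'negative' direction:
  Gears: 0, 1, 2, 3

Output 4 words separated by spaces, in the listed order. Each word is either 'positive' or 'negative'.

Answer: positive negative positive negative

Derivation:
Gear 0 (driver): positive (depth 0)
  gear 1: meshes with gear 0 -> depth 1 -> negative (opposite of gear 0)
  gear 2: meshes with gear 1 -> depth 2 -> positive (opposite of gear 1)
  gear 3: meshes with gear 2 -> depth 3 -> negative (opposite of gear 2)
Queried indices 0, 1, 2, 3 -> positive, negative, positive, negative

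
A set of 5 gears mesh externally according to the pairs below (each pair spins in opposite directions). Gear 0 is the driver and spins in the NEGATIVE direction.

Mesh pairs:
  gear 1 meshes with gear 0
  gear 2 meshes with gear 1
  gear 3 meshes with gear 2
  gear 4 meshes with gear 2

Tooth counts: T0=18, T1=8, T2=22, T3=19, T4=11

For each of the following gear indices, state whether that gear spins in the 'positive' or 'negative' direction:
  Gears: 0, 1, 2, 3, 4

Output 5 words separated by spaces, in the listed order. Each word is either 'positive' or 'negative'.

Gear 0 (driver): negative (depth 0)
  gear 1: meshes with gear 0 -> depth 1 -> positive (opposite of gear 0)
  gear 2: meshes with gear 1 -> depth 2 -> negative (opposite of gear 1)
  gear 3: meshes with gear 2 -> depth 3 -> positive (opposite of gear 2)
  gear 4: meshes with gear 2 -> depth 3 -> positive (opposite of gear 2)
Queried indices 0, 1, 2, 3, 4 -> negative, positive, negative, positive, positive

Answer: negative positive negative positive positive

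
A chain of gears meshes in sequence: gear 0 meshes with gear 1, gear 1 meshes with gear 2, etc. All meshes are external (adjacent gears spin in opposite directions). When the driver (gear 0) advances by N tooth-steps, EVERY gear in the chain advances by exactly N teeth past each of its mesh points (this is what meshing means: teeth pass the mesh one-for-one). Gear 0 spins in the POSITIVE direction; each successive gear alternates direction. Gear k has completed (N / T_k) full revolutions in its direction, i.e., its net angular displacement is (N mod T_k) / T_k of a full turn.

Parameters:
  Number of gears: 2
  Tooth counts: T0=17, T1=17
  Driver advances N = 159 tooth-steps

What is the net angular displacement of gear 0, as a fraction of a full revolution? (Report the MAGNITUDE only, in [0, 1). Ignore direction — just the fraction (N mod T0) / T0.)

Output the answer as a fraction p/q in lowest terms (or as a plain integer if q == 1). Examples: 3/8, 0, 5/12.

Answer: 6/17

Derivation:
Chain of 2 gears, tooth counts: [17, 17]
  gear 0: T0=17, direction=positive, advance = 159 mod 17 = 6 teeth = 6/17 turn
  gear 1: T1=17, direction=negative, advance = 159 mod 17 = 6 teeth = 6/17 turn
Gear 0: 159 mod 17 = 6
Fraction = 6 / 17 = 6/17 (gcd(6,17)=1) = 6/17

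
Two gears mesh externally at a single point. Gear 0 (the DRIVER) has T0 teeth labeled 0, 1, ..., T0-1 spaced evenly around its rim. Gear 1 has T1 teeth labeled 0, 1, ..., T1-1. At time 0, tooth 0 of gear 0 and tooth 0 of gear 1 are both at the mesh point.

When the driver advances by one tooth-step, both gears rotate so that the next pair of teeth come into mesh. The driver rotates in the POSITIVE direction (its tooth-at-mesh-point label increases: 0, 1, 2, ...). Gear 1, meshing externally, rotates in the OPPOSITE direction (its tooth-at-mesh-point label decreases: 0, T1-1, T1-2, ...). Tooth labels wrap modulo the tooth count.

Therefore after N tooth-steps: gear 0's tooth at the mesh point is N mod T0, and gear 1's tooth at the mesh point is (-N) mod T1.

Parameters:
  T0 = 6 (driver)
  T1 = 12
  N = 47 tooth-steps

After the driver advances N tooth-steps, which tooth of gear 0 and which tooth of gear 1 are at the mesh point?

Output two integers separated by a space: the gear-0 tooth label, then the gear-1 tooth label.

Gear 0 (driver, T0=6): tooth at mesh = N mod T0
  47 = 7 * 6 + 5, so 47 mod 6 = 5
  gear 0 tooth = 5
Gear 1 (driven, T1=12): tooth at mesh = (-N) mod T1
  47 = 3 * 12 + 11, so 47 mod 12 = 11
  (-47) mod 12 = (-11) mod 12 = 12 - 11 = 1
Mesh after 47 steps: gear-0 tooth 5 meets gear-1 tooth 1

Answer: 5 1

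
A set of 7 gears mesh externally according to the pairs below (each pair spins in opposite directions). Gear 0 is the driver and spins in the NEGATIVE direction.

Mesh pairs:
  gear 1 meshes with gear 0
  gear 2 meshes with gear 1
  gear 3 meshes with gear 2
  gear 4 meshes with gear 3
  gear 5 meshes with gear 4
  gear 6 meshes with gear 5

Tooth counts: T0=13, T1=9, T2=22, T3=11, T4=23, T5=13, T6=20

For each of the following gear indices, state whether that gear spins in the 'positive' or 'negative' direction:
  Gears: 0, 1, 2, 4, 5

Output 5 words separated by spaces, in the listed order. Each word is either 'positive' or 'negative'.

Answer: negative positive negative negative positive

Derivation:
Gear 0 (driver): negative (depth 0)
  gear 1: meshes with gear 0 -> depth 1 -> positive (opposite of gear 0)
  gear 2: meshes with gear 1 -> depth 2 -> negative (opposite of gear 1)
  gear 3: meshes with gear 2 -> depth 3 -> positive (opposite of gear 2)
  gear 4: meshes with gear 3 -> depth 4 -> negative (opposite of gear 3)
  gear 5: meshes with gear 4 -> depth 5 -> positive (opposite of gear 4)
  gear 6: meshes with gear 5 -> depth 6 -> negative (opposite of gear 5)
Queried indices 0, 1, 2, 4, 5 -> negative, positive, negative, negative, positive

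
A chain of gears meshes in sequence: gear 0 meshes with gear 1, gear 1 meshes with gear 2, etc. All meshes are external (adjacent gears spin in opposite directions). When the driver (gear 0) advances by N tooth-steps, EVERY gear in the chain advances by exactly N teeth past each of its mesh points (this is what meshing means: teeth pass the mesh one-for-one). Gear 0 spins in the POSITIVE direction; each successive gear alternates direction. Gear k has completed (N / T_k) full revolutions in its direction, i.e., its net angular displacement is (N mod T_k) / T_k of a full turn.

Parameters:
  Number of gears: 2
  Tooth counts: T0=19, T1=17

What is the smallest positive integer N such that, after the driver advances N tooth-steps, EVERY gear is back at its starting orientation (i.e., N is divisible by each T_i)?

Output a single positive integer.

Answer: 323

Derivation:
Gear k returns to start when N is a multiple of T_k.
All gears at start simultaneously when N is a common multiple of [19, 17]; the smallest such N is lcm(19, 17).
Start: lcm = T0 = 19
Fold in T1=17: gcd(19, 17) = 1; lcm(19, 17) = 19 * 17 / 1 = 323 / 1 = 323
Full cycle length = 323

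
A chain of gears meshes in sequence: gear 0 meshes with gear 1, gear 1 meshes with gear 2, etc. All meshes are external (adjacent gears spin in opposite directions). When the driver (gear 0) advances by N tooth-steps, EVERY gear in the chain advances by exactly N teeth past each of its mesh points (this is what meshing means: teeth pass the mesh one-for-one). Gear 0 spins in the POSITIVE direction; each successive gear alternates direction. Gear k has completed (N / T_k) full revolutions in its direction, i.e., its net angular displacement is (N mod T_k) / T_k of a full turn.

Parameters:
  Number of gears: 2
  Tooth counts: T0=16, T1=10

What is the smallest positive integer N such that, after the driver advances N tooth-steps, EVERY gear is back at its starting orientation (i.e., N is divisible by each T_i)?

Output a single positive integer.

Gear k returns to start when N is a multiple of T_k.
All gears at start simultaneously when N is a common multiple of [16, 10]; the smallest such N is lcm(16, 10).
Start: lcm = T0 = 16
Fold in T1=10: gcd(16, 10) = 2; lcm(16, 10) = 16 * 10 / 2 = 160 / 2 = 80
Full cycle length = 80

Answer: 80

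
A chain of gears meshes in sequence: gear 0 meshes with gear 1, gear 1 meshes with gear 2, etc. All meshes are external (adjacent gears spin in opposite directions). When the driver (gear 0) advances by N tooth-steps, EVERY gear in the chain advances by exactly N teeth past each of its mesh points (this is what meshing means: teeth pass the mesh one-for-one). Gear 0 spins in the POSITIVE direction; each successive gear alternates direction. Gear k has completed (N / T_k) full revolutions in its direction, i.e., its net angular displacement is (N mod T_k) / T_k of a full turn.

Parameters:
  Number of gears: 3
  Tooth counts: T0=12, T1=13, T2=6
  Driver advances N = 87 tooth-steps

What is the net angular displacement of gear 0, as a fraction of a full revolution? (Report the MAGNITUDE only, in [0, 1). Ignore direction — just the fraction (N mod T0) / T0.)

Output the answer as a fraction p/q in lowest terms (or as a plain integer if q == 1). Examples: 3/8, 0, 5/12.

Chain of 3 gears, tooth counts: [12, 13, 6]
  gear 0: T0=12, direction=positive, advance = 87 mod 12 = 3 teeth = 3/12 turn
  gear 1: T1=13, direction=negative, advance = 87 mod 13 = 9 teeth = 9/13 turn
  gear 2: T2=6, direction=positive, advance = 87 mod 6 = 3 teeth = 3/6 turn
Gear 0: 87 mod 12 = 3
Fraction = 3 / 12 = 1/4 (gcd(3,12)=3) = 1/4

Answer: 1/4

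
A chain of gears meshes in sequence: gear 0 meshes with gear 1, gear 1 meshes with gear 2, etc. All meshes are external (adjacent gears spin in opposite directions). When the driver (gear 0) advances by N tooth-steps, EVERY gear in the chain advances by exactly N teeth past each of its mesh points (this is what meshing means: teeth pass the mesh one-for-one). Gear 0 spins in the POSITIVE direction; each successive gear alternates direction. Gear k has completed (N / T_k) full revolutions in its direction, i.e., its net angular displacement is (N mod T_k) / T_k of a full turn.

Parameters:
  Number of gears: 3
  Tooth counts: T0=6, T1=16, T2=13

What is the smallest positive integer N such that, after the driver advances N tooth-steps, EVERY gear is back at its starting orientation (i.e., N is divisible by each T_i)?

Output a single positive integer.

Answer: 624

Derivation:
Gear k returns to start when N is a multiple of T_k.
All gears at start simultaneously when N is a common multiple of [6, 16, 13]; the smallest such N is lcm(6, 16, 13).
Start: lcm = T0 = 6
Fold in T1=16: gcd(6, 16) = 2; lcm(6, 16) = 6 * 16 / 2 = 96 / 2 = 48
Fold in T2=13: gcd(48, 13) = 1; lcm(48, 13) = 48 * 13 / 1 = 624 / 1 = 624
Full cycle length = 624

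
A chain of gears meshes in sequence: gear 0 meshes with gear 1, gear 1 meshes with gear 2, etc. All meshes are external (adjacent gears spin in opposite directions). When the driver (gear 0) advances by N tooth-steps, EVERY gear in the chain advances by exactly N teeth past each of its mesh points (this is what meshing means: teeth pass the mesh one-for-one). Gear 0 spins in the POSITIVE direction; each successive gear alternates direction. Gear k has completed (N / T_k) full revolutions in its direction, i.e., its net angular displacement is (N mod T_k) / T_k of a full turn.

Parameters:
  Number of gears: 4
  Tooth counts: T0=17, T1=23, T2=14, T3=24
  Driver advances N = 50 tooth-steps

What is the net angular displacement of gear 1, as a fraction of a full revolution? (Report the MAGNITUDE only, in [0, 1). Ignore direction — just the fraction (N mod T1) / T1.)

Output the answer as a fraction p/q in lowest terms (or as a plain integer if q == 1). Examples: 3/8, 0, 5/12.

Answer: 4/23

Derivation:
Chain of 4 gears, tooth counts: [17, 23, 14, 24]
  gear 0: T0=17, direction=positive, advance = 50 mod 17 = 16 teeth = 16/17 turn
  gear 1: T1=23, direction=negative, advance = 50 mod 23 = 4 teeth = 4/23 turn
  gear 2: T2=14, direction=positive, advance = 50 mod 14 = 8 teeth = 8/14 turn
  gear 3: T3=24, direction=negative, advance = 50 mod 24 = 2 teeth = 2/24 turn
Gear 1: 50 mod 23 = 4
Fraction = 4 / 23 = 4/23 (gcd(4,23)=1) = 4/23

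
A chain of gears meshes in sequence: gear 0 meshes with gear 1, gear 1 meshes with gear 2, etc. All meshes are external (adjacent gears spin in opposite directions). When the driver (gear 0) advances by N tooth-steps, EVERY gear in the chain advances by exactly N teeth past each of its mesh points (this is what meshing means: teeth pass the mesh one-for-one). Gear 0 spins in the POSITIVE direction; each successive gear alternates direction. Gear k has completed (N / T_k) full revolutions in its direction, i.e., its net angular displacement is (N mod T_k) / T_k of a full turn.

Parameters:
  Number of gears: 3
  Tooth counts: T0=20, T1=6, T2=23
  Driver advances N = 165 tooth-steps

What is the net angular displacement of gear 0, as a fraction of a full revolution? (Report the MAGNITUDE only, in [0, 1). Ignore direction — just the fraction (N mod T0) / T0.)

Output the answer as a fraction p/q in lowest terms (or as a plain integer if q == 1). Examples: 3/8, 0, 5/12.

Chain of 3 gears, tooth counts: [20, 6, 23]
  gear 0: T0=20, direction=positive, advance = 165 mod 20 = 5 teeth = 5/20 turn
  gear 1: T1=6, direction=negative, advance = 165 mod 6 = 3 teeth = 3/6 turn
  gear 2: T2=23, direction=positive, advance = 165 mod 23 = 4 teeth = 4/23 turn
Gear 0: 165 mod 20 = 5
Fraction = 5 / 20 = 1/4 (gcd(5,20)=5) = 1/4

Answer: 1/4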